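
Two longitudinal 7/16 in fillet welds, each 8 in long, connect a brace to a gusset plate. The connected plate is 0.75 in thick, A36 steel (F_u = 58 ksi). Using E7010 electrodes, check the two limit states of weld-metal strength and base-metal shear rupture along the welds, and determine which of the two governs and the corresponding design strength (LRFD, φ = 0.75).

φR_n ≈ 156 kip (weld metal governs)

E70XX → F_EXX = 70 ksi.
t_e = 0.707 × 0.4375 = 0.3093 in; L = 16 in.
Weld metal: φR_n = 0.75 × 0.6 × 70 × 0.3093 × 16 = 155.9 kip.
Base metal (shear rupture): φR_n = 0.75 × 0.6 × 58 × 0.75 × 16 = 313.2 kip.
Governing: weld metal.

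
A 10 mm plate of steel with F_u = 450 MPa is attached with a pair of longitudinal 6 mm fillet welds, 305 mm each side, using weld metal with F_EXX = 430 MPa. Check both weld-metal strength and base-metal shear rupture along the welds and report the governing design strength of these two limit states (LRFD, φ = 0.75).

t_e = 0.707 × 6 = 4.242 mm; L = 610 mm.
Weld metal: φR_n = 0.75 × 0.6 × 430 × 4.242 × 610 × 10⁻³ = 500.7 kN.
Base metal (shear rupture): φR_n = 0.75 × 0.6 × 450 × 10 × 610 × 10⁻³ = 1235 kN.
Governing: weld metal.

φR_n ≈ 501 kN (weld metal governs)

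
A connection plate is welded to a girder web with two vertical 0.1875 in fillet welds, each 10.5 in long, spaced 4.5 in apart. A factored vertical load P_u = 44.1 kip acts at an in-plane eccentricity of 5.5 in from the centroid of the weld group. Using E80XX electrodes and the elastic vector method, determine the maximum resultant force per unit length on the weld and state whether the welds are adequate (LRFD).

f_max ≈ 5.79 kip/in; NOT adequate

E80XX → F_EXX = 80 ksi.
Total weld length L_w = 21 in. Treat welds as unit-width lines.
Polar moment about centroid: J = 2[d³/12 + d(b/2)²] = 2[10.5³/12 + 10.5×2.25²] = 299.2 in³.
Direct shear f_v = P/L_w = 44.1 / 21 = 2.1 kip/in (vertical).
Torsion M = P·e = 44.1 × 5.5 = 242.55 kip·in.
Critical point at (x, y) = (2.25, 5.25) from centroid. f_tx = M·y/J = 4.255 kip/in; f_ty = M·x/J = 1.824 kip/in.
Resultant f_max = √[f_tx² + (f_v + f_ty)²] = √[4.255² + (2.1 + 1.824)²] = 5.788 kip/in.
Capacity per unit length: φr_n = 0.75 × 0.6 × 80 × (0.707 × 0.1875) = 4.772 kip/in.
5.788 > 4.772 → NOT adequate.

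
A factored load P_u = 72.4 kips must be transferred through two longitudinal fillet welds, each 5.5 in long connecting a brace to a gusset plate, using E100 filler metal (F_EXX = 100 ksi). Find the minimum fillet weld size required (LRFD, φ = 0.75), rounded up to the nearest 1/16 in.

Total weld length L = 11 in.
Required throat t_e = P_u / (φ × 0.6 F_EXX × L) = 72.4 / (0.75 × 0.6 × 100 × 11) = 0.1463 in.
Required leg w = t_e / 0.707 = 0.2069 in → use 1/4 in.

w = 1/4 in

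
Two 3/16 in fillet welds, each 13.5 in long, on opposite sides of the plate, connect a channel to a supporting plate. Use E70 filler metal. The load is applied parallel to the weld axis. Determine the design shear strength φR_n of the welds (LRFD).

φR_n ≈ 113 kips

E70XX → F_EXX = 70 ksi.
Effective throat t_e = 0.707 × 0.1875 = 0.1326 in.
Total length L = 27 in; A_we = 0.1326 × 27 = 3.579 in².
F_nw = 0.6 F_EXX = 0.6 × 70 = 42 ksi.
φR_n = 0.75 × 42 × 3.579 = 112.7 kips.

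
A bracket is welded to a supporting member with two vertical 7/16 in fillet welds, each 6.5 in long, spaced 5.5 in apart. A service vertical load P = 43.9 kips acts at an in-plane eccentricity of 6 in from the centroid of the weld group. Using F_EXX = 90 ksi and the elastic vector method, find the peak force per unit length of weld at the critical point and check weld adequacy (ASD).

f_max ≈ 10.3 kip/in; NOT adequate

Total weld length L_w = 13 in. Treat welds as unit-width lines.
Polar moment about centroid: J = 2[d³/12 + d(b/2)²] = 2[6.5³/12 + 6.5×2.75²] = 144.1 in³.
Direct shear f_v = P/L_w = 43.9 / 13 = 3.377 kip/in (vertical).
Torsion M = P·e = 43.9 × 6 = 263.4 kip·in.
Critical point at (x, y) = (2.75, 3.25) from centroid. f_tx = M·y/J = 5.941 kip/in; f_ty = M·x/J = 5.027 kip/in.
Resultant f_max = √[f_tx² + (f_v + f_ty)²] = √[5.941² + (3.377 + 5.027)²] = 10.29 kip/in.
Capacity per unit length: r_n/Ω = (1/2.0) × 0.6 × 90 × (0.707 × 0.4375) = 8.351 kip/in.
10.29 > 8.351 → NOT adequate.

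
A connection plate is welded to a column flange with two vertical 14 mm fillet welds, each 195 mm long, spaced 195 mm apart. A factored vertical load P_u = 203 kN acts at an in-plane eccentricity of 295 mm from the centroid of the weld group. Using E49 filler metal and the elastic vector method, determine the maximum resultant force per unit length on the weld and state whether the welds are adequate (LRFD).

E49XX → F_EXX = 490 MPa.
Total weld length L_w = 390 mm. Treat welds as unit-width lines.
Polar moment about centroid: J = 2[d³/12 + d(b/2)²] = 2[195³/12 + 195×97.5²] = 4943000 mm³.
Direct shear f_v = P/L_w = 203×10³ / 390 = 520.5 N/mm (vertical).
Torsion M = P·e = 203×10³ × 295 = 59885000 N·mm.
Critical point at (x, y) = (97.5, 97.5) from centroid. f_tx = M·y/J = 1181 N/mm; f_ty = M·x/J = 1181 N/mm.
Resultant f_max = √[f_tx² + (f_v + f_ty)²] = √[1181² + (520.5 + 1181)²] = 2071 N/mm.
Capacity per unit length: φr_n = 0.75 × 0.6 × 490 × (0.707 × 14) = 2183 N/mm.
2071 ≤ 2183 → adequate.

f_max ≈ 2070 N/mm; adequate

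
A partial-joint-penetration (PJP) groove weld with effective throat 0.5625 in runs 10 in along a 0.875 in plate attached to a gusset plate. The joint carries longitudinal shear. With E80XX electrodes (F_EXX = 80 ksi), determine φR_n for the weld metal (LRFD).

φR_n ≈ 202 kip

Effective throat (given) t_e = 0.5625 in.
A_we = 0.5625 × 10 = 5.625 in².
F_nw = 0.6 F_EXX = 48 ksi.
φR_n = 0.75 × 48 × 5.625 = 202.5 kip.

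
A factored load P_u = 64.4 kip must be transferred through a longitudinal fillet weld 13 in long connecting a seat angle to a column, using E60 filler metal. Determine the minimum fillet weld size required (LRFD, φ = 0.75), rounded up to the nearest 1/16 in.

w = 5/16 in

E60XX → F_EXX = 60 ksi.
Total weld length L = 13 in.
Required throat t_e = P_u / (φ × 0.6 F_EXX × L) = 64.4 / (0.75 × 0.6 × 60 × 13) = 0.1835 in.
Required leg w = t_e / 0.707 = 0.2595 in → use 5/16 in.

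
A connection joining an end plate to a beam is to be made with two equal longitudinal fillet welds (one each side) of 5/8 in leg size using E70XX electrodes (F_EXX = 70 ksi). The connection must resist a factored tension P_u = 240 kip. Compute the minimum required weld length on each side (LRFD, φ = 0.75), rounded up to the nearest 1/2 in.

L = 9 in on each side

Throat t_e = 0.707 × 0.625 = 0.4419 in.
φr_n = 0.75 × 0.6 × 70 × 0.4419 = 13.92 kip/in.
L_req = P_u / φr_n = 240 / 13.92 = 17.24 in total.
Per side: 17.24 / 2 = 8.621 in.
Round up → use L = 9 in on each side.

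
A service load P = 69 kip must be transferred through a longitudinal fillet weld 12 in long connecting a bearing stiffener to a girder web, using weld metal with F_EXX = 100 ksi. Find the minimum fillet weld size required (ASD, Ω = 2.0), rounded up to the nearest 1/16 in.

w = 5/16 in

Total weld length L = 12 in.
Required throat t_e = P × Ω / (0.6 F_EXX × L) = 69 × 2.0 / (0.6 × 100 × 12) = 0.1917 in.
Required leg w = t_e / 0.707 = 0.2711 in → use 5/16 in.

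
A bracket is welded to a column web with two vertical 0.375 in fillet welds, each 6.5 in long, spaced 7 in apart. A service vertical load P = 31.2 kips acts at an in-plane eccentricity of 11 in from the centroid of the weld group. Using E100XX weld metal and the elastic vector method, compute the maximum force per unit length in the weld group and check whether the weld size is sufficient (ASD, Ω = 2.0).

f_max ≈ 9.89 kip/in; NOT adequate

E100XX → F_EXX = 100 ksi.
Total weld length L_w = 13 in. Treat welds as unit-width lines.
Polar moment about centroid: J = 2[d³/12 + d(b/2)²] = 2[6.5³/12 + 6.5×3.5²] = 205 in³.
Direct shear f_v = P/L_w = 31.2 / 13 = 2.4 kip/in (vertical).
Torsion M = P·e = 31.2 × 11 = 343.2 kip·in.
Critical point at (x, y) = (3.5, 3.25) from centroid. f_tx = M·y/J = 5.44 kip/in; f_ty = M·x/J = 5.859 kip/in.
Resultant f_max = √[f_tx² + (f_v + f_ty)²] = √[5.44² + (2.4 + 5.859)²] = 9.89 kip/in.
Capacity per unit length: r_n/Ω = (1/2.0) × 0.6 × 100 × (0.707 × 0.375) = 7.954 kip/in.
9.89 > 7.954 → NOT adequate.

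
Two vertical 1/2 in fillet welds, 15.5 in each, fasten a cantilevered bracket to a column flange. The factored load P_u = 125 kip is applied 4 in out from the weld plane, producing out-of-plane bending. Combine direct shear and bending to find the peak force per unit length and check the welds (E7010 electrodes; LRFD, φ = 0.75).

E70XX → F_EXX = 70 ksi.
L_w = 2 × 15.5 = 31 in; section modulus (unit throat) S = 2 × L²/6 = 80.08 in².
Direct shear f_v = P/L_w = 125/31 = 4.032 kip/in.
Moment M = P × e = 125 × 4 = 500 kip·in; bending f_b = M/S = 6.243 kip/in.
f_max = √(f_v² + f_b²) = √(4.032² + 6.243²) = 7.432 kip/in.
φr_n = 0.75 × 0.6 × 70 × (0.707 × 0.5) = 11.14 kip/in → adequate.

f_max ≈ 7.43 kip/in; adequate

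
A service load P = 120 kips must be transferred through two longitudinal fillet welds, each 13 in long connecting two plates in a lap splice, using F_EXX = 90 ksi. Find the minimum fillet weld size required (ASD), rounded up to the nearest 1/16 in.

w = 1/4 in

Total weld length L = 26 in.
Required throat t_e = P × Ω / (0.6 F_EXX × L) = 120 × 2.0 / (0.6 × 90 × 26) = 0.1709 in.
Required leg w = t_e / 0.707 = 0.2418 in → use 1/4 in.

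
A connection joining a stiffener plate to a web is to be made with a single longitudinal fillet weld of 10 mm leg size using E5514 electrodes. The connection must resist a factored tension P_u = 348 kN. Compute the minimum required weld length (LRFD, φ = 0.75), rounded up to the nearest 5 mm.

E55XX → F_EXX = 550 MPa.
Throat t_e = 0.707 × 10 = 7.07 mm.
φr_n = 0.75 × 0.6 × 550 × 7.07 × 10⁻³ = 1.75 kN/mm.
L_req = P_u / φr_n = 348 / 1.75 = 198.9 mm total.
Round up → use L = 200 mm.

L = 200 mm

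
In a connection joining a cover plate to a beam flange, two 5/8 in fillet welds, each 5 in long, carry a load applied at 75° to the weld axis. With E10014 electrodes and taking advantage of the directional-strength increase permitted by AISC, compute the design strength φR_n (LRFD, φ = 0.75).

φR_n ≈ 293 kip

E100XX → F_EXX = 100 ksi.
t_e = 0.707 × 0.625 = 0.4419 in; A_we = 0.4419 × 10 = 4.419 in².
Directional factor: 1.0 + 0.5 sin^1.5(75°) = 1.475.
F_nw = 0.6 × 100 × 1.475 = 88.48 ksi.
φR_n = 0.75 × 88.48 × 4.419 = 293.2 kip.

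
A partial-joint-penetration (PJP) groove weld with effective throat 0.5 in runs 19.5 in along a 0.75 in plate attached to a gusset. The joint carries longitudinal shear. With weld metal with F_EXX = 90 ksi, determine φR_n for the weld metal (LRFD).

φR_n ≈ 395 kips

Effective throat (given) t_e = 0.5 in.
A_we = 0.5 × 19.5 = 9.75 in².
F_nw = 0.6 F_EXX = 54 ksi.
φR_n = 0.75 × 54 × 9.75 = 394.9 kips.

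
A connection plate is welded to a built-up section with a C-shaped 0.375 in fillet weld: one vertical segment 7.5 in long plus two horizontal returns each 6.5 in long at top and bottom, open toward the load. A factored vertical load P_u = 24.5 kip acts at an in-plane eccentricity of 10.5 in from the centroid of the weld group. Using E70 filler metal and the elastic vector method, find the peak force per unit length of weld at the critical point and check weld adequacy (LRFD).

f_max ≈ 5.73 kip/in; adequate

E70XX → F_EXX = 70 ksi.
Total weld length L_w = 20.5 in. Treat welds as unit-width lines.
Centroid: x̄ = 2×6.5×3.25 / 20.5 = 2.061 in from the vertical weld.
Polar moment about centroid: J = I_x + I_y = [7.5³/12 + 2×6.5×3.75²] + [7.5×2.061² + 2(6.5³/12 + 6.5×1.189²)] = 314 in³.
Direct shear f_v = P/L_w = 24.5 / 20.5 = 1.195 kip/in (vertical).
Torsion M = P·e = 24.5 × 10.5 = 257.25 kip·in.
Critical point at (x, y) = (4.439, 3.75) from centroid. f_tx = M·y/J = 3.072 kip/in; f_ty = M·x/J = 3.637 kip/in.
Resultant f_max = √[f_tx² + (f_v + f_ty)²] = √[3.072² + (1.195 + 3.637)²] = 5.726 kip/in.
Capacity per unit length: φr_n = 0.75 × 0.6 × 70 × (0.707 × 0.375) = 8.351 kip/in.
5.726 ≤ 8.351 → adequate.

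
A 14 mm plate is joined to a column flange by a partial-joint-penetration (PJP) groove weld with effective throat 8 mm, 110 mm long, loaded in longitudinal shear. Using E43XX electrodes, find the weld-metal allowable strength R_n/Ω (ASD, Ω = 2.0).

R_n/Ω ≈ 114 kN

E43XX → F_EXX = 430 MPa.
Effective throat (given) t_e = 8 mm.
A_we = 8 × 110 = 880 mm².
F_nw = 0.6 F_EXX = 258 MPa.
R_n/Ω = (258 × 880) / 2.0 × 10⁻³ = 113.5 kN.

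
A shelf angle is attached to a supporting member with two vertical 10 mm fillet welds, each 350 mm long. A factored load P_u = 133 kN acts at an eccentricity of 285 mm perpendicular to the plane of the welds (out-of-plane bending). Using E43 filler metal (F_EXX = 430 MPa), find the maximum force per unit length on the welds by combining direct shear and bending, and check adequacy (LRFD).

L_w = 2 × 350 = 700 mm; section modulus (unit throat) S = 2 × L²/6 = 40830 mm².
Direct shear f_v = P/L_w = 133×10³/700 = 190 N/mm.
Moment M = P × e = 133×10³ × 285 = 37905000 N·mm; bending f_b = M/S = 928.3 N/mm.
f_max = √(f_v² + f_b²) = √(190² + 928.3²) = 947.5 N/mm.
φr_n = 0.75 × 0.6 × 430 × (0.707 × 10) = 1368 N/mm → adequate.

f_max ≈ 948 N/mm; adequate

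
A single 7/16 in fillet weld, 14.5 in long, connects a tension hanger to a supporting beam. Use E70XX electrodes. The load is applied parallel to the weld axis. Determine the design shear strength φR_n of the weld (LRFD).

E70XX → F_EXX = 70 ksi.
Effective throat t_e = 0.707 × 0.4375 = 0.3093 in.
Total length L = 14.5 in; A_we = 0.3093 × 14.5 = 4.485 in².
F_nw = 0.6 F_EXX = 0.6 × 70 = 42 ksi.
φR_n = 0.75 × 42 × 4.485 = 141.3 kips.

φR_n ≈ 141 kips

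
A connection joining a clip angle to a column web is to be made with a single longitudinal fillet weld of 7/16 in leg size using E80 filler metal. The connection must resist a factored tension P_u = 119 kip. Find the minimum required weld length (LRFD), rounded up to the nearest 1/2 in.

E80XX → F_EXX = 80 ksi.
Throat t_e = 0.707 × 0.4375 = 0.3093 in.
φr_n = 0.75 × 0.6 × 80 × 0.3093 = 11.14 kip/in.
L_req = P_u / φr_n = 119 / 11.14 = 10.69 in total.
Round up → use L = 11 in.

L = 11 in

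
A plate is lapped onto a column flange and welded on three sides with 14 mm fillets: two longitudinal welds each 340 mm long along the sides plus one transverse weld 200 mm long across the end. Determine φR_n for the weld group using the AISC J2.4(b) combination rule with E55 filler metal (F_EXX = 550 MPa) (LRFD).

φR_n ≈ 2160 kN

t_e = 0.707 × 14 = 9.898 mm.
R_nwl = 0.6 × 550 × 9.898 × 680 × 10⁻³ = 2221 kN (longitudinal, 2 welds).
R_nwt = 0.6 × 550 × 9.898 × 200 × 10⁻³ = 653.3 kN (transverse, base value).
(i) R_nwl + R_nwt = 2874 kN; (ii) 0.85 R_nwl + 1.5 R_nwt = 2868 kN.
R_n = max = 2874 kN [governs: (i)]; φR_n = 2156 kN.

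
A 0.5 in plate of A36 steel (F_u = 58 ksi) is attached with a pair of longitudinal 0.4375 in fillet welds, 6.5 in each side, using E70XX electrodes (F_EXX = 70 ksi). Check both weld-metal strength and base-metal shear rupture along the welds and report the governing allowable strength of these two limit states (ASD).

R_n/Ω ≈ 84.4 kip (weld metal governs)

t_e = 0.707 × 0.4375 = 0.3093 in; L = 13 in.
Weld metal: R_n/Ω = (1/2.0) × 0.6 × 70 × 0.3093 × 13 = 84.44 kip.
Base metal (shear rupture): R_n/Ω = (1/2.0) × 0.6 × 58 × 0.5 × 13 = 113.1 kip.
Governing: weld metal.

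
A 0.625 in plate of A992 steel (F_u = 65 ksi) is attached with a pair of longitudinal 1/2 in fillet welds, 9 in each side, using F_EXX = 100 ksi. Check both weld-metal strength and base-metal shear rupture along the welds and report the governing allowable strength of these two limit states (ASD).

R_n/Ω ≈ 191 kip (weld metal governs)

t_e = 0.707 × 0.5 = 0.3535 in; L = 18 in.
Weld metal: R_n/Ω = (1/2.0) × 0.6 × 100 × 0.3535 × 18 = 190.9 kip.
Base metal (shear rupture): R_n/Ω = (1/2.0) × 0.6 × 65 × 0.625 × 18 = 219.4 kip.
Governing: weld metal.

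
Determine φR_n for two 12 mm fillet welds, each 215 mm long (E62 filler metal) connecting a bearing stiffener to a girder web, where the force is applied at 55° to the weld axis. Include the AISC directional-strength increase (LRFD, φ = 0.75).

E62XX → F_EXX = 620 MPa.
t_e = 0.707 × 12 = 8.484 mm; A_we = 8.484 × 430 = 3648 mm².
Directional factor: 1.0 + 0.5 sin^1.5(55°) = 1.371.
F_nw = 0.6 × 620 × 1.371 = 509.9 MPa.
φR_n = 0.75 × 509.9 × 3648 × 10⁻³ = 1395 kN.

φR_n ≈ 1400 kN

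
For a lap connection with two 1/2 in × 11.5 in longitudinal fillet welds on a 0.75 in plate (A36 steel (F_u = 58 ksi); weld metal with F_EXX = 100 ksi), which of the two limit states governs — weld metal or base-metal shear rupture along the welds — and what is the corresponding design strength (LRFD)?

t_e = 0.707 × 0.5 = 0.3535 in; L = 23 in.
Weld metal: φR_n = 0.75 × 0.6 × 100 × 0.3535 × 23 = 365.9 kips.
Base metal (shear rupture): φR_n = 0.75 × 0.6 × 58 × 0.75 × 23 = 450.2 kips.
Governing: weld metal.

φR_n ≈ 366 kips (weld metal governs)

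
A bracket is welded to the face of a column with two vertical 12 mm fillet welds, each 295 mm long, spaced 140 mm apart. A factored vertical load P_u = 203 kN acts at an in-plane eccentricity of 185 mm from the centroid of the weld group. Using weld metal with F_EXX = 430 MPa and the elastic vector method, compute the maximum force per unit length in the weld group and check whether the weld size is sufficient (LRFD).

f_max ≈ 1050 N/mm; adequate

Total weld length L_w = 590 mm. Treat welds as unit-width lines.
Polar moment about centroid: J = 2[d³/12 + d(b/2)²] = 2[295³/12 + 295×70²] = 7170000 mm³.
Direct shear f_v = P/L_w = 203×10³ / 590 = 344.1 N/mm (vertical).
Torsion M = P·e = 203×10³ × 185 = 37555000 N·mm.
Critical point at (x, y) = (70, 147.5) from centroid. f_tx = M·y/J = 772.6 N/mm; f_ty = M·x/J = 366.7 N/mm.
Resultant f_max = √[f_tx² + (f_v + f_ty)²] = √[772.6² + (344.1 + 366.7)²] = 1050 N/mm.
Capacity per unit length: φr_n = 0.75 × 0.6 × 430 × (0.707 × 12) = 1642 N/mm.
1050 ≤ 1642 → adequate.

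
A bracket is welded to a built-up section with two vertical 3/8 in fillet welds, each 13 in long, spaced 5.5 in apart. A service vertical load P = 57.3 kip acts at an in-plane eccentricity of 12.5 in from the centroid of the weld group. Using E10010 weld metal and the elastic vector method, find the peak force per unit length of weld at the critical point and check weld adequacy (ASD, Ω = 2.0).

E100XX → F_EXX = 100 ksi.
Total weld length L_w = 26 in. Treat welds as unit-width lines.
Polar moment about centroid: J = 2[d³/12 + d(b/2)²] = 2[13³/12 + 13×2.75²] = 562.8 in³.
Direct shear f_v = P/L_w = 57.3 / 26 = 2.204 kip/in (vertical).
Torsion M = P·e = 57.3 × 12.5 = 716.25 kip·in.
Critical point at (x, y) = (2.75, 6.5) from centroid. f_tx = M·y/J = 8.272 kip/in; f_ty = M·x/J = 3.5 kip/in.
Resultant f_max = √[f_tx² + (f_v + f_ty)²] = √[8.272² + (2.204 + 3.5)²] = 10.05 kip/in.
Capacity per unit length: r_n/Ω = (1/2.0) × 0.6 × 100 × (0.707 × 0.375) = 7.954 kip/in.
10.05 > 7.954 → NOT adequate.

f_max ≈ 10 kip/in; NOT adequate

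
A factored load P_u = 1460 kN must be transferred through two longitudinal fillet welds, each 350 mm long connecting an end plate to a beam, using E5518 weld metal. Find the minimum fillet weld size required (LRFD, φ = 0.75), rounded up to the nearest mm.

E55XX → F_EXX = 550 MPa.
Total weld length L = 700 mm.
Required throat t_e = P_u / (φ × 0.6 F_EXX × L) = 1460 / (0.75 × 0.6 × 550 × 700 × 10⁻³) = 8.427 mm.
Required leg w = t_e / 0.707 = 11.92 mm → use 12 mm.

w = 12 mm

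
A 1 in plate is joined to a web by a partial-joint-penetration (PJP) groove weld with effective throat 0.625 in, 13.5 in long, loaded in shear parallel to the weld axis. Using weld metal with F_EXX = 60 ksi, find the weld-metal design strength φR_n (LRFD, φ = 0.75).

Effective throat (given) t_e = 0.625 in.
A_we = 0.625 × 13.5 = 8.438 in².
F_nw = 0.6 F_EXX = 36 ksi.
φR_n = 0.75 × 36 × 8.438 = 227.8 kip.

φR_n ≈ 228 kip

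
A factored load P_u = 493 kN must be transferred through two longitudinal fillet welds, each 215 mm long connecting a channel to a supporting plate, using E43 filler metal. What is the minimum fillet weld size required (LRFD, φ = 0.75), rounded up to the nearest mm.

w = 9 mm

E43XX → F_EXX = 430 MPa.
Total weld length L = 430 mm.
Required throat t_e = P_u / (φ × 0.6 F_EXX × L) = 493 / (0.75 × 0.6 × 430 × 430 × 10⁻³) = 5.925 mm.
Required leg w = t_e / 0.707 = 8.381 mm → use 9 mm.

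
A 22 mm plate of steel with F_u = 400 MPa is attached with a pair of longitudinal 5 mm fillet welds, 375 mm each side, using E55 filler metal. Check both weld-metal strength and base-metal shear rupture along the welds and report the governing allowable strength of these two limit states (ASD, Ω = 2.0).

E55XX → F_EXX = 550 MPa.
t_e = 0.707 × 5 = 3.535 mm; L = 750 mm.
Weld metal: R_n/Ω = (1/2.0) × 0.6 × 550 × 3.535 × 750 × 10⁻³ = 437.5 kN.
Base metal (shear rupture): R_n/Ω = (1/2.0) × 0.6 × 400 × 22 × 750 × 10⁻³ = 1980 kN.
Governing: weld metal.

R_n/Ω ≈ 437 kN (weld metal governs)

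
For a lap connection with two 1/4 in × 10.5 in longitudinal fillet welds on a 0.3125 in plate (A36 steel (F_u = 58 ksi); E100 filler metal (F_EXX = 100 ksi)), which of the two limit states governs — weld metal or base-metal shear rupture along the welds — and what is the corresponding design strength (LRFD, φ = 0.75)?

φR_n ≈ 167 kip (weld metal governs)

t_e = 0.707 × 0.25 = 0.1767 in; L = 21 in.
Weld metal: φR_n = 0.75 × 0.6 × 100 × 0.1767 × 21 = 167 kip.
Base metal (shear rupture): φR_n = 0.75 × 0.6 × 58 × 0.3125 × 21 = 171.3 kip.
Governing: weld metal.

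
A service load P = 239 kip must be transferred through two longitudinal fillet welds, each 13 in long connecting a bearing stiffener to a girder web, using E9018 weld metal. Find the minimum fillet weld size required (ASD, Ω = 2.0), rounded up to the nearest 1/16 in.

E90XX → F_EXX = 90 ksi.
Total weld length L = 26 in.
Required throat t_e = P × Ω / (0.6 F_EXX × L) = 239 × 2.0 / (0.6 × 90 × 26) = 0.3405 in.
Required leg w = t_e / 0.707 = 0.4815 in → use 1/2 in.

w = 1/2 in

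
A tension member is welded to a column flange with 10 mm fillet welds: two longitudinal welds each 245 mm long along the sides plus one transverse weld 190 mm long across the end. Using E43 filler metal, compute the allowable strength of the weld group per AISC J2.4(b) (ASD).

E43XX → F_EXX = 430 MPa.
t_e = 0.707 × 10 = 7.07 mm.
R_nwl = 0.6 × 430 × 7.07 × 490 × 10⁻³ = 893.8 kN (longitudinal, 2 welds).
R_nwt = 0.6 × 430 × 7.07 × 190 × 10⁻³ = 346.6 kN (transverse, base value).
(i) R_nwl + R_nwt = 1240 kN; (ii) 0.85 R_nwl + 1.5 R_nwt = 1280 kN.
R_n = max = 1280 kN [governs: (ii)]; R_n/Ω = 639.8 kN.

R_n/Ω ≈ 640 kN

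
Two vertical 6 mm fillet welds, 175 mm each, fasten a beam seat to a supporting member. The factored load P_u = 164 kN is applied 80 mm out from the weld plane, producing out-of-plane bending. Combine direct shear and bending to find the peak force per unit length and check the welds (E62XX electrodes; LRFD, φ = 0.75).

E62XX → F_EXX = 620 MPa.
L_w = 2 × 175 = 350 mm; section modulus (unit throat) S = 2 × L²/6 = 10210 mm².
Direct shear f_v = P/L_w = 164×10³/350 = 468.6 N/mm.
Moment M = P × e = 164×10³ × 80 = 13120000 N·mm; bending f_b = M/S = 1285 N/mm.
f_max = √(f_v² + f_b²) = √(468.6² + 1285²) = 1368 N/mm.
φr_n = 0.75 × 0.6 × 620 × (0.707 × 6) = 1184 N/mm → NOT adequate.

f_max ≈ 1370 N/mm; NOT adequate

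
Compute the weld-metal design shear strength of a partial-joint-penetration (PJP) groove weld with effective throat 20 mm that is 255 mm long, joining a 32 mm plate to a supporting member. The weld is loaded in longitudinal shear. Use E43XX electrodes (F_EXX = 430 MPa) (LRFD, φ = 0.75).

Effective throat (given) t_e = 20 mm.
A_we = 20 × 255 = 5100 mm².
F_nw = 0.6 F_EXX = 258 MPa.
φR_n = 0.75 × 258 × 5100 × 10⁻³ = 986.8 kN.

φR_n ≈ 987 kN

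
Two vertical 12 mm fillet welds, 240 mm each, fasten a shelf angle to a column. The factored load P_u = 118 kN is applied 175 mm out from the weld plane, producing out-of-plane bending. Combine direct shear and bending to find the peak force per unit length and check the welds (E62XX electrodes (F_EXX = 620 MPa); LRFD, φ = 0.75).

f_max ≈ 1100 N/mm; adequate

L_w = 2 × 240 = 480 mm; section modulus (unit throat) S = 2 × L²/6 = 19200 mm².
Direct shear f_v = P/L_w = 118×10³/480 = 245.8 N/mm.
Moment M = P × e = 118×10³ × 175 = 20650000 N·mm; bending f_b = M/S = 1076 N/mm.
f_max = √(f_v² + f_b²) = √(245.8² + 1076²) = 1103 N/mm.
φr_n = 0.75 × 0.6 × 620 × (0.707 × 12) = 2367 N/mm → adequate.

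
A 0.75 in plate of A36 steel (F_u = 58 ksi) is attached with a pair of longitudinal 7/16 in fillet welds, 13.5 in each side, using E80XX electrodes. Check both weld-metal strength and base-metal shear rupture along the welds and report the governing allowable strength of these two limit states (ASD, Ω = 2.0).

R_n/Ω ≈ 200 kip (weld metal governs)

E80XX → F_EXX = 80 ksi.
t_e = 0.707 × 0.4375 = 0.3093 in; L = 27 in.
Weld metal: R_n/Ω = (1/2.0) × 0.6 × 80 × 0.3093 × 27 = 200.4 kip.
Base metal (shear rupture): R_n/Ω = (1/2.0) × 0.6 × 58 × 0.75 × 27 = 352.3 kip.
Governing: weld metal.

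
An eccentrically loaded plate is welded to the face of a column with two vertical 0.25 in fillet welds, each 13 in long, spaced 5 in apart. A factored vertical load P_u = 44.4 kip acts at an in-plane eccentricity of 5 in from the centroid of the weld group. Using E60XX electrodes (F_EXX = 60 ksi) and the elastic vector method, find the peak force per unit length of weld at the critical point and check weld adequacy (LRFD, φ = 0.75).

Total weld length L_w = 26 in. Treat welds as unit-width lines.
Polar moment about centroid: J = 2[d³/12 + d(b/2)²] = 2[13³/12 + 13×2.5²] = 528.7 in³.
Direct shear f_v = P/L_w = 44.4 / 26 = 1.708 kip/in (vertical).
Torsion M = P·e = 44.4 × 5 = 222 kip·in.
Critical point at (x, y) = (2.5, 6.5) from centroid. f_tx = M·y/J = 2.73 kip/in; f_ty = M·x/J = 1.05 kip/in.
Resultant f_max = √[f_tx² + (f_v + f_ty)²] = √[2.73² + (1.708 + 1.05)²] = 3.88 kip/in.
Capacity per unit length: φr_n = 0.75 × 0.6 × 60 × (0.707 × 0.25) = 4.772 kip/in.
3.88 ≤ 4.772 → adequate.

f_max ≈ 3.88 kip/in; adequate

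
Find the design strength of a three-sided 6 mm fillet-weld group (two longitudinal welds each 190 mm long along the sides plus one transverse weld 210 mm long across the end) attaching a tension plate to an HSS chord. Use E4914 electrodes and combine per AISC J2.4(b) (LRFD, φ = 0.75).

φR_n ≈ 597 kN

E49XX → F_EXX = 490 MPa.
t_e = 0.707 × 6 = 4.242 mm.
R_nwl = 0.6 × 490 × 4.242 × 380 × 10⁻³ = 473.9 kN (longitudinal, 2 welds).
R_nwt = 0.6 × 490 × 4.242 × 210 × 10⁻³ = 261.9 kN (transverse, base value).
(i) R_nwl + R_nwt = 735.8 kN; (ii) 0.85 R_nwl + 1.5 R_nwt = 795.7 kN.
R_n = max = 795.7 kN [governs: (ii)]; φR_n = 596.8 kN.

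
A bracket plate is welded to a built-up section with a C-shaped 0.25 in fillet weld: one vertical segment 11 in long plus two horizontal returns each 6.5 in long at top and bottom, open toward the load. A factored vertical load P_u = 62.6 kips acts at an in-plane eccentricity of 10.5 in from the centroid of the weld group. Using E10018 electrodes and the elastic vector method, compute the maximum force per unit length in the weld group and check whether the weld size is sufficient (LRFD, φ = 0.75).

f_max ≈ 9.69 kip/in; NOT adequate

E100XX → F_EXX = 100 ksi.
Total weld length L_w = 24 in. Treat welds as unit-width lines.
Centroid: x̄ = 2×6.5×3.25 / 24 = 1.76 in from the vertical weld.
Polar moment about centroid: J = I_x + I_y = [11³/12 + 2×6.5×5.5²] + [11×1.76² + 2(6.5³/12 + 6.5×1.49²)] = 612.9 in³.
Direct shear f_v = P/L_w = 62.6 / 24 = 2.608 kip/in (vertical).
Torsion M = P·e = 62.6 × 10.5 = 657.3 kip·in.
Critical point at (x, y) = (4.74, 5.5) from centroid. f_tx = M·y/J = 5.899 kip/in; f_ty = M·x/J = 5.083 kip/in.
Resultant f_max = √[f_tx² + (f_v + f_ty)²] = √[5.899² + (2.608 + 5.083)²] = 9.693 kip/in.
Capacity per unit length: φr_n = 0.75 × 0.6 × 100 × (0.707 × 0.25) = 7.954 kip/in.
9.693 > 7.954 → NOT adequate.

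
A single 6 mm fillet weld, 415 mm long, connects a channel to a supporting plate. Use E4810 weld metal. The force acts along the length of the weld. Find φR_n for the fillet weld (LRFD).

φR_n ≈ 380 kN

E48XX → F_EXX = 480 MPa.
Effective throat t_e = 0.707 × 6 = 4.242 mm.
Total length L = 415 mm; A_we = 4.242 × 415 = 1760 mm².
F_nw = 0.6 F_EXX = 0.6 × 480 = 288 MPa.
φR_n = 0.75 × 288 × 1760 × 10⁻³ = 380.3 kN.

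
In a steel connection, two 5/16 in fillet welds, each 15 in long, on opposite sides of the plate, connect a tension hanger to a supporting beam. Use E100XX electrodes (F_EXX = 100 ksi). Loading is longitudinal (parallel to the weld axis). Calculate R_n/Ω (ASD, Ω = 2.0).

Effective throat t_e = 0.707 × 0.3125 = 0.2209 in.
Total length L = 30 in; A_we = 0.2209 × 30 = 6.628 in².
F_nw = 0.6 F_EXX = 0.6 × 100 = 60 ksi.
R_n = 60 × 6.628 = 397.7 kip; R_n/Ω = 397.7/2.0 = 198.8 kip.

R_n/Ω ≈ 199 kip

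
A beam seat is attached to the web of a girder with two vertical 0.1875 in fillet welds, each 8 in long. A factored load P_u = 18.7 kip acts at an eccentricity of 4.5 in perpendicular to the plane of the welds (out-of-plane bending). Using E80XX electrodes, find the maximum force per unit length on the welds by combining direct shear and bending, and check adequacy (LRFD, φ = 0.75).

f_max ≈ 4.11 kip/in; adequate

E80XX → F_EXX = 80 ksi.
L_w = 2 × 8 = 16 in; section modulus (unit throat) S = 2 × L²/6 = 21.33 in².
Direct shear f_v = P/L_w = 18.7/16 = 1.169 kip/in.
Moment M = P × e = 18.7 × 4.5 = 84.15 kip·in; bending f_b = M/S = 3.945 kip/in.
f_max = √(f_v² + f_b²) = √(1.169² + 3.945²) = 4.114 kip/in.
φr_n = 0.75 × 0.6 × 80 × (0.707 × 0.1875) = 4.772 kip/in → adequate.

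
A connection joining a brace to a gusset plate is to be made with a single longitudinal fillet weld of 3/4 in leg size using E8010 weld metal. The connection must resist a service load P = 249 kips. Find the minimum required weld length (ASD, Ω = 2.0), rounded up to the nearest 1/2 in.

E80XX → F_EXX = 80 ksi.
Throat t_e = 0.707 × 0.75 = 0.5302 in.
r_n/Ω = (0.6 × 80 × 0.5302) / 2.0 = 12.73 kip/in.
L_req = P / (r_n/Ω) = 249 / 12.73 = 19.57 in total.
Round up → use L = 20 in.

L = 20 in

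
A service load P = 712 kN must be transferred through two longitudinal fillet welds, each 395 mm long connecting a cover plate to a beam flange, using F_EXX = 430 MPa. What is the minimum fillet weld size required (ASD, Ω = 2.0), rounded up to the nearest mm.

w = 10 mm

Total weld length L = 790 mm.
Required throat t_e = P × Ω / (0.6 F_EXX × L) = 712 × 2.0 / (0.6 × 430 × 790 × 10⁻³) = 6.987 mm.
Required leg w = t_e / 0.707 = 9.882 mm → use 10 mm.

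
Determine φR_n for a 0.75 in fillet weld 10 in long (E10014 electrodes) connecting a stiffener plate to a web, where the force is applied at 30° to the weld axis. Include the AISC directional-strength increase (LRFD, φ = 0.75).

E100XX → F_EXX = 100 ksi.
t_e = 0.707 × 0.75 = 0.5302 in; A_we = 0.5302 × 10 = 5.303 in².
Directional factor: 1.0 + 0.5 sin^1.5(30°) = 1.177.
F_nw = 0.6 × 100 × 1.177 = 70.61 ksi.
φR_n = 0.75 × 70.61 × 5.303 = 280.8 kips.

φR_n ≈ 281 kips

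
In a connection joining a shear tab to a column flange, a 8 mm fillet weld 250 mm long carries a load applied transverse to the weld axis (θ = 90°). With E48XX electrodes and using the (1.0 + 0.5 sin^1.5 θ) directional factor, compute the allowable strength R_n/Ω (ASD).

E48XX → F_EXX = 480 MPa.
t_e = 0.707 × 8 = 5.656 mm; A_we = 5.656 × 250 = 1414 mm².
Directional factor: 1.0 + 0.5 sin^1.5(90°) = 1.5.
F_nw = 0.6 × 480 × 1.5 = 432 MPa.
R_n/Ω = (432 × 1414) / 2.0 × 10⁻³ = 305.4 kN.

R_n/Ω ≈ 305 kN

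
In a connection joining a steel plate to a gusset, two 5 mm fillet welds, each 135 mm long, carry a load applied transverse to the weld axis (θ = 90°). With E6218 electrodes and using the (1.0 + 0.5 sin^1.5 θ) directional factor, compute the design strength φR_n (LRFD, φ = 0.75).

E62XX → F_EXX = 620 MPa.
t_e = 0.707 × 5 = 3.535 mm; A_we = 3.535 × 270 = 954.4 mm².
Directional factor: 1.0 + 0.5 sin^1.5(90°) = 1.5.
F_nw = 0.6 × 620 × 1.5 = 558 MPa.
φR_n = 0.75 × 558 × 954.4 × 10⁻³ = 399.4 kN.

φR_n ≈ 399 kN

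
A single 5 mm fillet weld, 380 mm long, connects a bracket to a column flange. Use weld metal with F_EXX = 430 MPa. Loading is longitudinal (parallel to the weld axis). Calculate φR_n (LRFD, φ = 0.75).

Effective throat t_e = 0.707 × 5 = 3.535 mm.
Total length L = 380 mm; A_we = 3.535 × 380 = 1343 mm².
F_nw = 0.6 F_EXX = 0.6 × 430 = 258 MPa.
φR_n = 0.75 × 258 × 1343 × 10⁻³ = 259.9 kN.

φR_n ≈ 260 kN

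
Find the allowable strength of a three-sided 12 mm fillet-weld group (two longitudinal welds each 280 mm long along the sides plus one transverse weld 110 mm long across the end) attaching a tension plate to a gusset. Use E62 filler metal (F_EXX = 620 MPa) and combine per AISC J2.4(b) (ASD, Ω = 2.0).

t_e = 0.707 × 12 = 8.484 mm.
R_nwl = 0.6 × 620 × 8.484 × 560 × 10⁻³ = 1767 kN (longitudinal, 2 welds).
R_nwt = 0.6 × 620 × 8.484 × 110 × 10⁻³ = 347.2 kN (transverse, base value).
(i) R_nwl + R_nwt = 2115 kN; (ii) 0.85 R_nwl + 1.5 R_nwt = 2023 kN.
R_n = max = 2115 kN [governs: (i)]; R_n/Ω = 1057 kN.

R_n/Ω ≈ 1060 kN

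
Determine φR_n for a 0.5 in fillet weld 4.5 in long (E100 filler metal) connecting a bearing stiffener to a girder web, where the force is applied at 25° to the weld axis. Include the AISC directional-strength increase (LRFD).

E100XX → F_EXX = 100 ksi.
t_e = 0.707 × 0.5 = 0.3535 in; A_we = 0.3535 × 4.5 = 1.591 in².
Directional factor: 1.0 + 0.5 sin^1.5(25°) = 1.137.
F_nw = 0.6 × 100 × 1.137 = 68.24 ksi.
φR_n = 0.75 × 68.24 × 1.591 = 81.42 kips.

φR_n ≈ 81.4 kips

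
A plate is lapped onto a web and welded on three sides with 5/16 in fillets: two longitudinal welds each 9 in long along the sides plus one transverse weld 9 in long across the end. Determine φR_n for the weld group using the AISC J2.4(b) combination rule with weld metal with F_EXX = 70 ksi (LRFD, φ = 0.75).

φR_n ≈ 200 kip

t_e = 0.707 × 0.3125 = 0.2209 in.
R_nwl = 0.6 × 70 × 0.2209 × 18 = 167 kip (longitudinal, 2 welds).
R_nwt = 0.6 × 70 × 0.2209 × 9 = 83.51 kip (transverse, base value).
(i) R_nwl + R_nwt = 250.5 kip; (ii) 0.85 R_nwl + 1.5 R_nwt = 267.2 kip.
R_n = max = 267.2 kip [governs: (ii)]; φR_n = 200.4 kip.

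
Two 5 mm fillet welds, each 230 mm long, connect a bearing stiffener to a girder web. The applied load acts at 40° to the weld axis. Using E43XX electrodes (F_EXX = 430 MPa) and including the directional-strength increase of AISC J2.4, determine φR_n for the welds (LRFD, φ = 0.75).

t_e = 0.707 × 5 = 3.535 mm; A_we = 3.535 × 460 = 1626 mm².
Directional factor: 1.0 + 0.5 sin^1.5(40°) = 1.258.
F_nw = 0.6 × 430 × 1.258 = 324.5 MPa.
φR_n = 0.75 × 324.5 × 1626 × 10⁻³ = 395.7 kN.

φR_n ≈ 396 kN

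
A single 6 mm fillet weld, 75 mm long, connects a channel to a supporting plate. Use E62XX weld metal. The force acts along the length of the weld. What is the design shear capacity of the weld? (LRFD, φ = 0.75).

φR_n ≈ 88.8 kN

E62XX → F_EXX = 620 MPa.
Effective throat t_e = 0.707 × 6 = 4.242 mm.
Total length L = 75 mm; A_we = 4.242 × 75 = 318.1 mm².
F_nw = 0.6 F_EXX = 0.6 × 620 = 372 MPa.
φR_n = 0.75 × 372 × 318.1 × 10⁻³ = 88.76 kN.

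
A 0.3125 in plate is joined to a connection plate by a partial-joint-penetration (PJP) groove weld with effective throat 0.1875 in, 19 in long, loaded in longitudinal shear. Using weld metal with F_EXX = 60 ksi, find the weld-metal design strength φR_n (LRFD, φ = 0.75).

Effective throat (given) t_e = 0.1875 in.
A_we = 0.1875 × 19 = 3.562 in².
F_nw = 0.6 F_EXX = 36 ksi.
φR_n = 0.75 × 36 × 3.562 = 96.19 kips.

φR_n ≈ 96.2 kips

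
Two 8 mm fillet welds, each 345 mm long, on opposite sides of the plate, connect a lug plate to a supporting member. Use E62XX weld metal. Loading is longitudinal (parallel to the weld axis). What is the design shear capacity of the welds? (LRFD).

E62XX → F_EXX = 620 MPa.
Effective throat t_e = 0.707 × 8 = 5.656 mm.
Total length L = 690 mm; A_we = 5.656 × 690 = 3903 mm².
F_nw = 0.6 F_EXX = 0.6 × 620 = 372 MPa.
φR_n = 0.75 × 372 × 3903 × 10⁻³ = 1089 kN.

φR_n ≈ 1090 kN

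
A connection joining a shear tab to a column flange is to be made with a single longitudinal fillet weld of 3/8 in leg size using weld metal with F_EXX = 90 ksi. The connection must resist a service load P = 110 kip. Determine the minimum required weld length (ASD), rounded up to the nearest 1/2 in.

Throat t_e = 0.707 × 0.375 = 0.2651 in.
r_n/Ω = (0.6 × 90 × 0.2651) / 2.0 = 7.158 kip/in.
L_req = P / (r_n/Ω) = 110 / 7.158 = 15.37 in total.
Round up → use L = 15.5 in.

L = 15.5 in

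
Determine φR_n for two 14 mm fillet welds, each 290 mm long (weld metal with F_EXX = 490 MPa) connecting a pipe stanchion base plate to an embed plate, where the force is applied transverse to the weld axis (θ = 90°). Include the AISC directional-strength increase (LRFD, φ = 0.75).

t_e = 0.707 × 14 = 9.898 mm; A_we = 9.898 × 580 = 5741 mm².
Directional factor: 1.0 + 0.5 sin^1.5(90°) = 1.5.
F_nw = 0.6 × 490 × 1.5 = 441 MPa.
φR_n = 0.75 × 441 × 5741 × 10⁻³ = 1899 kN.

φR_n ≈ 1900 kN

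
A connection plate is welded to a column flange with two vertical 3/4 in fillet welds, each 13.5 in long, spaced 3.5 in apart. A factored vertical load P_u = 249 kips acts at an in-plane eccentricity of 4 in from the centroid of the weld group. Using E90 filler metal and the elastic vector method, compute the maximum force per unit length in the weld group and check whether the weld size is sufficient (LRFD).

E90XX → F_EXX = 90 ksi.
Total weld length L_w = 27 in. Treat welds as unit-width lines.
Polar moment about centroid: J = 2[d³/12 + d(b/2)²] = 2[13.5³/12 + 13.5×1.75²] = 492.8 in³.
Direct shear f_v = P/L_w = 249 / 27 = 9.222 kip/in (vertical).
Torsion M = P·e = 249 × 4 = 996 kip·in.
Critical point at (x, y) = (1.75, 6.75) from centroid. f_tx = M·y/J = 13.64 kip/in; f_ty = M·x/J = 3.537 kip/in.
Resultant f_max = √[f_tx² + (f_v + f_ty)²] = √[13.64² + (9.222 + 3.537)²] = 18.68 kip/in.
Capacity per unit length: φr_n = 0.75 × 0.6 × 90 × (0.707 × 0.75) = 21.48 kip/in.
18.68 ≤ 21.48 → adequate.

f_max ≈ 18.7 kip/in; adequate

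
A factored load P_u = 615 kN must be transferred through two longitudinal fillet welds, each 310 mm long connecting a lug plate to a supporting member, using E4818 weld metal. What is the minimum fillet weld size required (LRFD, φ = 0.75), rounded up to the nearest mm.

w = 7 mm

E48XX → F_EXX = 480 MPa.
Total weld length L = 620 mm.
Required throat t_e = P_u / (φ × 0.6 F_EXX × L) = 615 / (0.75 × 0.6 × 480 × 620 × 10⁻³) = 4.592 mm.
Required leg w = t_e / 0.707 = 6.495 mm → use 7 mm.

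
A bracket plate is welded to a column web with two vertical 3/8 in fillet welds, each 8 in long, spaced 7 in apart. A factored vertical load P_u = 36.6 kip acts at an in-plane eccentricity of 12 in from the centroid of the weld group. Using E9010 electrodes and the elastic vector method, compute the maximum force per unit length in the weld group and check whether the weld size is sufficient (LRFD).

E90XX → F_EXX = 90 ksi.
Total weld length L_w = 16 in. Treat welds as unit-width lines.
Polar moment about centroid: J = 2[d³/12 + d(b/2)²] = 2[8³/12 + 8×3.5²] = 281.3 in³.
Direct shear f_v = P/L_w = 36.6 / 16 = 2.288 kip/in (vertical).
Torsion M = P·e = 36.6 × 12 = 439.2 kip·in.
Critical point at (x, y) = (3.5, 4) from centroid. f_tx = M·y/J = 6.245 kip/in; f_ty = M·x/J = 5.464 kip/in.
Resultant f_max = √[f_tx² + (f_v + f_ty)²] = √[6.245² + (2.288 + 5.464)²] = 9.954 kip/in.
Capacity per unit length: φr_n = 0.75 × 0.6 × 90 × (0.707 × 0.375) = 10.74 kip/in.
9.954 ≤ 10.74 → adequate.

f_max ≈ 9.95 kip/in; adequate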